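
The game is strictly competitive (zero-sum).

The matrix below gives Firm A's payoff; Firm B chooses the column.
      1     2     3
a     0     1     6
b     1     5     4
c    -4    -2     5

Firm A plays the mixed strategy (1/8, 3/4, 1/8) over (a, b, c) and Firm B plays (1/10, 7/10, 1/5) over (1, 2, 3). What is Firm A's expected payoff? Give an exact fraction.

55/16

Against (1/10, 7/10, 1/5), each row's expected payoff is a: 19/10; b: 22/5; c: -4/5.
Taking the (1/8, 3/4, 1/8)-weighted average: (1/8)·(19/10) + (3/4)·(22/5) + (1/8)·(-4/5) = 55/16.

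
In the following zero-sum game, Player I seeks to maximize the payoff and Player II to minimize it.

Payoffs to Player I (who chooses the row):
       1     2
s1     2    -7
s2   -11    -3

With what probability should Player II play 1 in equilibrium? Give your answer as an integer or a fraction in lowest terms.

Row minima are -7 and -11, so Player I's maximin is -7; column maxima are 2 and -3, so Player II's minimax is -3. These differ, so the equilibrium is in mixed strategies.
Let Player II play 1 with probability q. Player I is indifferent when 2q − 7(1−q) = −11q − 3(1−q), giving q = 4/17.

4/17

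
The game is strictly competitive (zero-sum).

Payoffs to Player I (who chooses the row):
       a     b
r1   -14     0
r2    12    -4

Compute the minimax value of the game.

-28/15

Row minima are -14 and -4, so Player I's maximin is -4; column maxima are 12 and 0, so Player II's minimax is 0. These differ, so the equilibrium is in mixed strategies.
Let Player I play r1 with probability p. Player II is indifferent when −14p + 12(1−p) = −4(1−p), giving p = 8/15.
Let Player II play a with probability q. Player I is indifferent when −14q = 12q − 4(1−q), giving q = 2/15.
The value is -14·(2/15) + (0)·(13/15) = -28/15.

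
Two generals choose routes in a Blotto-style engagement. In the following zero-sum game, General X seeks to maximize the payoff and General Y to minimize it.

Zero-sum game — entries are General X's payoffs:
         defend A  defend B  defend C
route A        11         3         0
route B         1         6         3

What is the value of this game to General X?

Column defend B is strictly dominated by defend C for General Y (it gives General X more in every row).
The remaining 2×2 game on (route A, route B) × (defend A, defend C) has no saddle point. Let General X play route A with probability p; indifference gives 11p + (1−p) = 3(1−p), so p = 2/13.
Similarly General Y's optimal q on defend A is 3/13, and the value is 11·(3/13) + (0)·(10/13) = 33/13.

33/13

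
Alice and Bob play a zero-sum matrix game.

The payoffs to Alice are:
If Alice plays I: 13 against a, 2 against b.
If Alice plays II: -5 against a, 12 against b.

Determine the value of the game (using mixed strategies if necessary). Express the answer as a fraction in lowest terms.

83/14

Row minima are 2 and -5, so Alice's maximin is 2; column maxima are 13 and 12, so Bob's minimax is 12. These differ, so the equilibrium is in mixed strategies.
Let Alice play I with probability p. Bob is indifferent when 13p − 5(1−p) = 2p + 12(1−p), giving p = 17/28.
Let Bob play a with probability q. Alice is indifferent when 13q + 2(1−q) = −5q + 12(1−q), giving q = 5/14.
The value is 13·(5/14) + (2)·(9/14) = 83/14.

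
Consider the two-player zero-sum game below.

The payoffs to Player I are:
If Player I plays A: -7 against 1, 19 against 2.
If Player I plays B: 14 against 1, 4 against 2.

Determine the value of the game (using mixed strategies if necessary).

Row minima are -7 and 4, so Player I's maximin is 4; column maxima are 14 and 19, so Player II's minimax is 14. These differ, so the equilibrium is in mixed strategies.
Let Player I play A with probability p. Player II is indifferent when −7p + 14(1−p) = 19p + 4(1−p), giving p = 5/18.
Let Player II play 1 with probability q. Player I is indifferent when −7q + 19(1−q) = 14q + 4(1−q), giving q = 5/12.
The value is -7·(5/12) + (19)·(7/12) = 49/6.

49/6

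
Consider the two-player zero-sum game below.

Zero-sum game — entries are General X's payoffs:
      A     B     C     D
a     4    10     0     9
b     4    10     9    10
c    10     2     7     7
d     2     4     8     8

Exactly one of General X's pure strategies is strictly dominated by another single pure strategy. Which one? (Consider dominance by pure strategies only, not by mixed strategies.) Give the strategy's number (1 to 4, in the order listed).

Compare d with b: 4 > 2, 10 > 4, 9 > 8, 10 > 8.
So b strictly dominates d for General X; d is strictly dominated.

4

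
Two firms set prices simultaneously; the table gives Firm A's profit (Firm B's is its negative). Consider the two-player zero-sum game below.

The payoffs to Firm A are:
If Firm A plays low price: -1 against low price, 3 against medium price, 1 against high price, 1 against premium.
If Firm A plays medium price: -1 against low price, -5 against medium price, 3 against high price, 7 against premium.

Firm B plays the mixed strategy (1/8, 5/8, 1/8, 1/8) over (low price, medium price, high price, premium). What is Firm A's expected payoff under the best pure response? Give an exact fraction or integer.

low price: (-1)·(1/8) + (3)·(5/8) + (1)·(1/8) + (1)·(1/8) = 2.
medium price: (-1)·(1/8) + (-5)·(5/8) + (3)·(1/8) + (7)·(1/8) = -2.
The best pure response is low price with expected payoff 2.

2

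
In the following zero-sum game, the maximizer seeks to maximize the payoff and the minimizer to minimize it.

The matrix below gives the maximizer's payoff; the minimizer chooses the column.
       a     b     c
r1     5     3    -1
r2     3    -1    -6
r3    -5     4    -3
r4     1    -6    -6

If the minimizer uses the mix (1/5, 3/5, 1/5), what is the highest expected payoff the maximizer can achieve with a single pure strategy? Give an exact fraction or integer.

r1: (5)·(1/5) + (3)·(3/5) + (-1)·(1/5) = 13/5.
r2: (3)·(1/5) + (-1)·(3/5) + (-6)·(1/5) = -6/5.
r3: (-5)·(1/5) + (4)·(3/5) + (-3)·(1/5) = 4/5.
r4: (1)·(1/5) + (-6)·(3/5) + (-6)·(1/5) = -23/5.
The best pure response is r1 with expected payoff 13/5.

13/5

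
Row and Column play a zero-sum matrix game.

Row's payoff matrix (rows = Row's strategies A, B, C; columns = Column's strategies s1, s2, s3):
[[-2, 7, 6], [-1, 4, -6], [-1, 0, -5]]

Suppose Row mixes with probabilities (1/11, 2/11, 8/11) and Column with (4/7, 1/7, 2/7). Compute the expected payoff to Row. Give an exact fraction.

-125/77

Against (4/7, 1/7, 2/7), each row's expected payoff is A: 11/7; B: -12/7; C: -2.
Taking the (1/11, 2/11, 8/11)-weighted average: (1/11)·(11/7) + (2/11)·(-12/7) + (8/11)·(-2) = -125/77.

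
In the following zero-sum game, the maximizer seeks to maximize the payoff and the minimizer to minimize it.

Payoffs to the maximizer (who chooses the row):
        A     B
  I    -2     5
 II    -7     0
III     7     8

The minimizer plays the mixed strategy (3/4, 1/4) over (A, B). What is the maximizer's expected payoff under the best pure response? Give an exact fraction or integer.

29/4

I: (-2)·(3/4) + (5)·(1/4) = -1/4.
II: (-7)·(3/4) + (0)·(1/4) = -21/4.
III: (7)·(3/4) + (8)·(1/4) = 29/4.
The best pure response is III with expected payoff 29/4.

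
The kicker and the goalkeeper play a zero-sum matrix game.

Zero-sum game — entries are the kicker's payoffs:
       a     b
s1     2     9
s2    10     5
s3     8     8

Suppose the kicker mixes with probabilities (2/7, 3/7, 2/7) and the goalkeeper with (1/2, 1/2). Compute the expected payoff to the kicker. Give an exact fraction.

99/14

Against (1/2, 1/2), each row's expected payoff is s1: 11/2; s2: 15/2; s3: 8.
Taking the (2/7, 3/7, 2/7)-weighted average: (2/7)·(11/2) + (3/7)·(15/2) + (2/7)·(8) = 99/14.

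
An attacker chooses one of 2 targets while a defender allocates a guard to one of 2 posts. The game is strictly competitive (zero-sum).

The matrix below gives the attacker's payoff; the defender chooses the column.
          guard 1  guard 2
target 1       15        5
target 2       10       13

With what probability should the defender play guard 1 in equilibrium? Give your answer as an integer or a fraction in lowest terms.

Row minima are 5 and 10, so the attacker's maximin is 10; column maxima are 15 and 13, so the defender's minimax is 13. These differ, so the equilibrium is in mixed strategies.
Let the defender play guard 1 with probability q. The attacker is indifferent when 15q + 5(1−q) = 10q + 13(1−q), giving q = 8/13.

8/13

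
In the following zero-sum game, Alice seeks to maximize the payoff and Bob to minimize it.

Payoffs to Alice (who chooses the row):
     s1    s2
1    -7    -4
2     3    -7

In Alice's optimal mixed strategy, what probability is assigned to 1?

10/13

Row minima are -7 and -7, so Alice's maximin is -7; column maxima are 3 and -4, so Bob's minimax is -4. These differ, so the equilibrium is in mixed strategies.
Let Alice play 1 with probability p. Bob is indifferent when −7p + 3(1−p) = −4p − 7(1−p), giving p = 10/13.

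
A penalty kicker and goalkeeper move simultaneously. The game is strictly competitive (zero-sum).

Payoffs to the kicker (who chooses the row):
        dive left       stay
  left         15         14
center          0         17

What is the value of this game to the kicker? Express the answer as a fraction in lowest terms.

Row minima are 14 and 0, so the kicker's maximin is 14; column maxima are 15 and 17, so the goalkeeper's minimax is 15. These differ, so the equilibrium is in mixed strategies.
Let the kicker play left with probability p. The goalkeeper is indifferent when 15p = 14p + 17(1−p), giving p = 17/18.
Let the goalkeeper play dive left with probability q. The kicker is indifferent when 15q + 14(1−q) = 17(1−q), giving q = 1/6.
The value is 15·(1/6) + (14)·(5/6) = 85/6.

85/6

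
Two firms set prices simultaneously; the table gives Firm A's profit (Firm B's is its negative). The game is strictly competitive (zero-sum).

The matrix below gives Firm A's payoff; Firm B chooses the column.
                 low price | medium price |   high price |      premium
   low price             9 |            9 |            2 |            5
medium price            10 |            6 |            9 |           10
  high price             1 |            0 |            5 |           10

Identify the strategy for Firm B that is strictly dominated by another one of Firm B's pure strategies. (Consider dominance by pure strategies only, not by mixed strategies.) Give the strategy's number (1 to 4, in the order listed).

Firm B prefers columns that give Firm A less. Compare premium with high price: 2 < 5, 9 < 10, 5 < 10.
So high price strictly dominates premium for Firm B; premium is strictly dominated.

4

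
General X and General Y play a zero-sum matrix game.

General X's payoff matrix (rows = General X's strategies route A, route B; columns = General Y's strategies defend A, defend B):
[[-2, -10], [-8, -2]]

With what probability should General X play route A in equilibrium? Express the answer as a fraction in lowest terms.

3/7

Row minima are -10 and -8, so General X's maximin is -8; column maxima are -2 and -2, so General Y's minimax is -2. These differ, so the equilibrium is in mixed strategies.
Let General X play route A with probability p. General Y is indifferent when −2p − 8(1−p) = −10p − 2(1−p), giving p = 3/7.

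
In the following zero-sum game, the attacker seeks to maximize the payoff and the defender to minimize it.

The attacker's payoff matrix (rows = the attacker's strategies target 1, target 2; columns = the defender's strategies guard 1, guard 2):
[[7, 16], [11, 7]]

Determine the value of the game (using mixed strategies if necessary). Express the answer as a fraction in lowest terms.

127/13

Row minima are 7 and 7, so the attacker's maximin is 7; column maxima are 11 and 16, so the defender's minimax is 11. These differ, so the equilibrium is in mixed strategies.
Let the attacker play target 1 with probability p. The defender is indifferent when 7p + 11(1−p) = 16p + 7(1−p), giving p = 4/13.
Let the defender play guard 1 with probability q. The attacker is indifferent when 7q + 16(1−q) = 11q + 7(1−q), giving q = 9/13.
The value is 7·(9/13) + (16)·(4/13) = 127/13.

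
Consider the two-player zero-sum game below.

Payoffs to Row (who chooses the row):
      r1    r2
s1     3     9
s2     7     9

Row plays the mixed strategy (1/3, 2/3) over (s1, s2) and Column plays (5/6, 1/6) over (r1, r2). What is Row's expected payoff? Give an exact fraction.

56/9

Against (5/6, 1/6), each row's expected payoff is s1: 4; s2: 22/3.
Taking the (1/3, 2/3)-weighted average: (1/3)·(4) + (2/3)·(22/3) = 56/9.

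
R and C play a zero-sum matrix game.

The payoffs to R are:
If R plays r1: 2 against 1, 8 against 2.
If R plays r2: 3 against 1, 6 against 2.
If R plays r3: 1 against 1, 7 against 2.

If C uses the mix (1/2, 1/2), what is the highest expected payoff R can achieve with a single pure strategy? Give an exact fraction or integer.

5

r1: (2)·(1/2) + (8)·(1/2) = 5.
r2: (3)·(1/2) + (6)·(1/2) = 9/2.
r3: (1)·(1/2) + (7)·(1/2) = 4.
The best pure response is r1 with expected payoff 5.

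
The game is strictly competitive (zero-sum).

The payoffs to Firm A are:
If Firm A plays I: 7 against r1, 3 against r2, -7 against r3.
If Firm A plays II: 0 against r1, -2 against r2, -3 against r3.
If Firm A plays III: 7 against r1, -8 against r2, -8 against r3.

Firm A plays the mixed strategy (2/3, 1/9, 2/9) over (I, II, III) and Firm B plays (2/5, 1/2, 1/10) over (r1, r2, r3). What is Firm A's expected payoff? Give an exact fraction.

Against (2/5, 1/2, 1/10), each row's expected payoff is I: 18/5; II: -13/10; III: -2.
Taking the (2/3, 1/9, 2/9)-weighted average: (2/3)·(18/5) + (1/9)·(-13/10) + (2/9)·(-2) = 163/90.

163/90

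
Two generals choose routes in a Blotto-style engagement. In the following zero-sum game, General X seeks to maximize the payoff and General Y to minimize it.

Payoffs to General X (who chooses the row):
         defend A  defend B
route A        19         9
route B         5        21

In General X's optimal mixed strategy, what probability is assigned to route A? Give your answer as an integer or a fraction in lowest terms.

8/13

Row minima are 9 and 5, so General X's maximin is 9; column maxima are 19 and 21, so General Y's minimax is 19. These differ, so the equilibrium is in mixed strategies.
Let General X play route A with probability p. General Y is indifferent when 19p + 5(1−p) = 9p + 21(1−p), giving p = 8/13.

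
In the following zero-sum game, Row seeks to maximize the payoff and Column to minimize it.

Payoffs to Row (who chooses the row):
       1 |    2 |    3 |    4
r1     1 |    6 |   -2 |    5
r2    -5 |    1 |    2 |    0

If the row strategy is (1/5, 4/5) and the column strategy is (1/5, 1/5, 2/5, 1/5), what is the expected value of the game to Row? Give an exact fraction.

Against (1/5, 1/5, 2/5, 1/5), each row's expected payoff is r1: 8/5; r2: 0.
Taking the (1/5, 4/5)-weighted average: (1/5)·(8/5) + (4/5)·(0) = 8/25.

8/25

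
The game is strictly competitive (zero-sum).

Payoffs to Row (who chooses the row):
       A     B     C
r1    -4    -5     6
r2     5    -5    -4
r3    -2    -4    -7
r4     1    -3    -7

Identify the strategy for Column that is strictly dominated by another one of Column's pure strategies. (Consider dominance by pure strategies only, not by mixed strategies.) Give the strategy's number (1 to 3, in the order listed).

Column prefers columns that give Row less. Compare A with B: -5 < -4, -5 < 5, -4 < -2, -3 < 1.
So B strictly dominates A for Column; A is strictly dominated.

1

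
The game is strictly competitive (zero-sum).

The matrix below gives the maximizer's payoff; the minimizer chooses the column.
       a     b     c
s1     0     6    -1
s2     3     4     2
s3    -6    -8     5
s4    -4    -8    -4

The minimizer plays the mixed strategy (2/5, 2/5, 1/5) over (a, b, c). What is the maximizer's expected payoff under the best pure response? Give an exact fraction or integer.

16/5

s1: (0)·(2/5) + (6)·(2/5) + (-1)·(1/5) = 11/5.
s2: (3)·(2/5) + (4)·(2/5) + (2)·(1/5) = 16/5.
s3: (-6)·(2/5) + (-8)·(2/5) + (5)·(1/5) = -23/5.
s4: (-4)·(2/5) + (-8)·(2/5) + (-4)·(1/5) = -28/5.
The best pure response is s2 with expected payoff 16/5.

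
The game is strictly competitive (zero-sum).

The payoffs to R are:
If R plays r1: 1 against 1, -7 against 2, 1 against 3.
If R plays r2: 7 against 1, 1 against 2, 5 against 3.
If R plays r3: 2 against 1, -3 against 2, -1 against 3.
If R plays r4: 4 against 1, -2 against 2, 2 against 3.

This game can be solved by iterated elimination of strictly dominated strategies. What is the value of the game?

1

Row r1 is strictly dominated by row r2 (7>1, 1>-7, 5>1); eliminate r1.
Column 1 is strictly dominated by 2 for C (1<7, -3<2, -2<4); eliminate 1.
Column 3 is strictly dominated by 2 for C (1<5, -3<-1, -2<2); eliminate 3.
Row r4 is strictly dominated by row r2 (1>-2); eliminate r4.
Row r3 is strictly dominated by row r2 (1>-3); eliminate r3.
Only (r2, 2) remains, with payoff 1.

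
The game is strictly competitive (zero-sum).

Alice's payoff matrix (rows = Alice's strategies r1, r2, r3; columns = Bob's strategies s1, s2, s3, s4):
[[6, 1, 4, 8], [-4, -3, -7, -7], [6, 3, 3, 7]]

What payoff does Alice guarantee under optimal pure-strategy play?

Row minima: 1, -7, 3 → Alice's maximin is 3.
Column maxima: 6, 3, 4, 8 → Bob's minimax is 3.
They coincide at (r3, s2), so the value is 3.

3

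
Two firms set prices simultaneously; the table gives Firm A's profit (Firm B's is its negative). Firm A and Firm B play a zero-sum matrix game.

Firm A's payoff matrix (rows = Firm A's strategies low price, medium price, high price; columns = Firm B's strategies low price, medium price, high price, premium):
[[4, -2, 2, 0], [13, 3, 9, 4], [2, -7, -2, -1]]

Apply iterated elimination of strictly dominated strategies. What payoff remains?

3

Row high price is strictly dominated by row low price (4>2, -2>-7, 2>-2, 0>-1); eliminate high price.
Column low price is strictly dominated by medium price for Firm B (-2<4, 3<13); eliminate low price.
Column high price is strictly dominated by medium price for Firm B (-2<2, 3<9); eliminate high price.
Column premium is strictly dominated by medium price for Firm B (-2<0, 3<4); eliminate premium.
Row low price is strictly dominated by row medium price (3>-2); eliminate low price.
Only (medium price, medium price) remains, with payoff 3.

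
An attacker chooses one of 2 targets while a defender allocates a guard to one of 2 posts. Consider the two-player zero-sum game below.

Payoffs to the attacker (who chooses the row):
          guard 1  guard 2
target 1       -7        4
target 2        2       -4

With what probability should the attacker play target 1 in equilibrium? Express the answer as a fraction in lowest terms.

Row minima are -7 and -4, so the attacker's maximin is -4; column maxima are 2 and 4, so the defender's minimax is 2. These differ, so the equilibrium is in mixed strategies.
Let the attacker play target 1 with probability p. The defender is indifferent when −7p + 2(1−p) = 4p − 4(1−p), giving p = 6/17.

6/17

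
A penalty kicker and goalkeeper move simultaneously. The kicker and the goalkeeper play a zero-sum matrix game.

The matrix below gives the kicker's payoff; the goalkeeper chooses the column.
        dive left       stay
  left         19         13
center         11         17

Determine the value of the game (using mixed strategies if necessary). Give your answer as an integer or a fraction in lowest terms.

Row minima are 13 and 11, so the kicker's maximin is 13; column maxima are 19 and 17, so the goalkeeper's minimax is 17. These differ, so the equilibrium is in mixed strategies.
Let the kicker play left with probability p. The goalkeeper is indifferent when 19p + 11(1−p) = 13p + 17(1−p), giving p = 1/2.
Let the goalkeeper play dive left with probability q. The kicker is indifferent when 19q + 13(1−q) = 11q + 17(1−q), giving q = 1/3.
The value is 19·(1/3) + (13)·(2/3) = 15.

15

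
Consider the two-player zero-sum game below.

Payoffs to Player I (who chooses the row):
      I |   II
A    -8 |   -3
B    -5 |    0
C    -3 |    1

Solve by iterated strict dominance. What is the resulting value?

-3

Row B is strictly dominated by row C (-3>-5, 1>0); eliminate B.
Row A is strictly dominated by row C (-3>-8, 1>-3); eliminate A.
Column II is strictly dominated by I for Player II (-3<1); eliminate II.
Only (C, I) remains, with payoff -3.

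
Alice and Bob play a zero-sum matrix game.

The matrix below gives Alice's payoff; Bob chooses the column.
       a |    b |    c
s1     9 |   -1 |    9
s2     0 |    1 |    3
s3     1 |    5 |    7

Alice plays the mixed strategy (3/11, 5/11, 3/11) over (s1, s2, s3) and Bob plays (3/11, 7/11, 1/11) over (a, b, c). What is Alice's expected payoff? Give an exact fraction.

272/121

Against (3/11, 7/11, 1/11), each row's expected payoff is s1: 29/11; s2: 10/11; s3: 45/11.
Taking the (3/11, 5/11, 3/11)-weighted average: (3/11)·(29/11) + (5/11)·(10/11) + (3/11)·(45/11) = 272/121.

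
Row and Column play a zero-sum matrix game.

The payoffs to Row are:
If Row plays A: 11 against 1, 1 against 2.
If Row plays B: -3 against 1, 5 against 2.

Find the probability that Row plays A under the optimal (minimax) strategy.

Row minima are 1 and -3, so Row's maximin is 1; column maxima are 11 and 5, so Column's minimax is 5. These differ, so the equilibrium is in mixed strategies.
Let Row play A with probability p. Column is indifferent when 11p − 3(1−p) = p + 5(1−p), giving p = 4/9.

4/9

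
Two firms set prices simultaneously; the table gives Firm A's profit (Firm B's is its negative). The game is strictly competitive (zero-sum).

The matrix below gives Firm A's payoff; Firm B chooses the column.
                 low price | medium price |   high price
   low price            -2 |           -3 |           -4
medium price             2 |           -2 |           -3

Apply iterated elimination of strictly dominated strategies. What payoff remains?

Column low price is strictly dominated by medium price for Firm B (-3<-2, -2<2); eliminate low price.
Column medium price is strictly dominated by high price for Firm B (-4<-3, -3<-2); eliminate medium price.
Row low price is strictly dominated by row medium price (-3>-4); eliminate low price.
Only (medium price, high price) remains, with payoff -3.

-3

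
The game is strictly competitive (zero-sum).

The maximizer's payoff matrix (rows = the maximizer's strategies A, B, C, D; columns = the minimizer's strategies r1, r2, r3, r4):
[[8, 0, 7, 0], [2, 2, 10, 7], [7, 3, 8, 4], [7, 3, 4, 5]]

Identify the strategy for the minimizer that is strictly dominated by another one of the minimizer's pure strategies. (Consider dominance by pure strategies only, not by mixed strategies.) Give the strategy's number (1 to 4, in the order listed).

3

The minimizer prefers columns that give the maximizer less. Compare r3 with r2: 0 < 7, 2 < 10, 3 < 8, 3 < 4.
So r2 strictly dominates r3 for the minimizer; r3 is strictly dominated.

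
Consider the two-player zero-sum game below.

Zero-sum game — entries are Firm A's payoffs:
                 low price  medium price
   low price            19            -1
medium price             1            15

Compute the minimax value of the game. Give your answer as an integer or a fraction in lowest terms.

143/17

Row minima are -1 and 1, so Firm A's maximin is 1; column maxima are 19 and 15, so Firm B's minimax is 15. These differ, so the equilibrium is in mixed strategies.
Let Firm A play low price with probability p. Firm B is indifferent when 19p + (1−p) = −p + 15(1−p), giving p = 7/17.
Let Firm B play low price with probability q. Firm A is indifferent when 19q − (1−q) = q + 15(1−q), giving q = 8/17.
The value is 19·(8/17) + (-1)·(9/17) = 143/17.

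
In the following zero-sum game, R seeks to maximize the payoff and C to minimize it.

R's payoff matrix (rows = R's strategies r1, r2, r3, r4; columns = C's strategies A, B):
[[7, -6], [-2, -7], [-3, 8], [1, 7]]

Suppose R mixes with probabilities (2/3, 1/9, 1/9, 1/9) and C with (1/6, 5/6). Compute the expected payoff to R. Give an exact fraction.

-17/9

Against (1/6, 5/6), each row's expected payoff is r1: -23/6; r2: -37/6; r3: 37/6; r4: 6.
Taking the (2/3, 1/9, 1/9, 1/9)-weighted average: (2/3)·(-23/6) + (1/9)·(-37/6) + (1/9)·(37/6) + (1/9)·(6) = -17/9.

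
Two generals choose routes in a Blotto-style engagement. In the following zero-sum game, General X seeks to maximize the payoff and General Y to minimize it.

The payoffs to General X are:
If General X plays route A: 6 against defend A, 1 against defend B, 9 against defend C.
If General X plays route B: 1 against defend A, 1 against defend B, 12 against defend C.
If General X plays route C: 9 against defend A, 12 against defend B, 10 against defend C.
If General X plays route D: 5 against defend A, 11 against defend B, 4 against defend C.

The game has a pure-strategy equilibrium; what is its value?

9

Row minima: 1, 1, 9, 4 → General X's maximin is 9.
Column maxima: 9, 12, 12 → General Y's minimax is 9.
They coincide at (route C, defend A), so the value is 9.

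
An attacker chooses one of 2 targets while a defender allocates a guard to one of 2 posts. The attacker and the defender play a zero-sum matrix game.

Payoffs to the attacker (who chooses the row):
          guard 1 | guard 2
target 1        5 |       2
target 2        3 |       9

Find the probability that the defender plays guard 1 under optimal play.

7/9

Row minima are 2 and 3, so the attacker's maximin is 3; column maxima are 5 and 9, so the defender's minimax is 5. These differ, so the equilibrium is in mixed strategies.
Let the defender play guard 1 with probability q. The attacker is indifferent when 5q + 2(1−q) = 3q + 9(1−q), giving q = 7/9.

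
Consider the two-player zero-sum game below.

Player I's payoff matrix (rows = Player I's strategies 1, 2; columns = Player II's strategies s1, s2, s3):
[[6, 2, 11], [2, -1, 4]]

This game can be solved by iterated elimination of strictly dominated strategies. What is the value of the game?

Row 2 is strictly dominated by row 1 (6>2, 2>-1, 11>4); eliminate 2.
Column s3 is strictly dominated by s1 for Player II (6<11); eliminate s3.
Column s1 is strictly dominated by s2 for Player II (2<6); eliminate s1.
Only (1, s2) remains, with payoff 2.

2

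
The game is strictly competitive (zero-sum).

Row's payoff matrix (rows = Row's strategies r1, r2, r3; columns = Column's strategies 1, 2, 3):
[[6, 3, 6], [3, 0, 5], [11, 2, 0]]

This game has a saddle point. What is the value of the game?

Row minima: 3, 0, 0 → Row's maximin is 3.
Column maxima: 11, 3, 6 → Column's minimax is 3.
They coincide at (r1, 2), so the value is 3.

3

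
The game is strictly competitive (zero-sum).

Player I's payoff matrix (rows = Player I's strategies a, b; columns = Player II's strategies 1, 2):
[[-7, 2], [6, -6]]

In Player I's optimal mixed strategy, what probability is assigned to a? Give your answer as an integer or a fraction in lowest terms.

Row minima are -7 and -6, so Player I's maximin is -6; column maxima are 6 and 2, so Player II's minimax is 2. These differ, so the equilibrium is in mixed strategies.
Let Player I play a with probability p. Player II is indifferent when −7p + 6(1−p) = 2p − 6(1−p), giving p = 4/7.

4/7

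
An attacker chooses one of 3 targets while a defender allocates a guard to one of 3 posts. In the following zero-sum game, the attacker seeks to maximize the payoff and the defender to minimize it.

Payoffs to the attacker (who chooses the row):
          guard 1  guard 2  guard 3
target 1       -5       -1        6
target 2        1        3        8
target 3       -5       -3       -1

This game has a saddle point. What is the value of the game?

Row minima: -5, 1, -5 → the attacker's maximin is 1.
Column maxima: 1, 3, 8 → the defender's minimax is 1.
They coincide at (target 2, guard 1), so the value is 1.

1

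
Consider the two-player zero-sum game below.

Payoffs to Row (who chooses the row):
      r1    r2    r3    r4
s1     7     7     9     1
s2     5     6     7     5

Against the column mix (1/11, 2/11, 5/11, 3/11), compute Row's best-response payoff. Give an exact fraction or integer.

s1: (7)·(1/11) + (7)·(2/11) + (9)·(5/11) + (1)·(3/11) = 69/11.
s2: (5)·(1/11) + (6)·(2/11) + (7)·(5/11) + (5)·(3/11) = 67/11.
The best pure response is s1 with expected payoff 69/11.

69/11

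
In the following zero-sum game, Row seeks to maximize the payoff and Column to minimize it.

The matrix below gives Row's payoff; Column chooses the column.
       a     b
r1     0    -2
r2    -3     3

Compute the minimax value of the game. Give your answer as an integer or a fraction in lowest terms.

Row minima are -2 and -3, so Row's maximin is -2; column maxima are 0 and 3, so Column's minimax is 0. These differ, so the equilibrium is in mixed strategies.
Let Row play r1 with probability p. Column is indifferent when −3(1−p) = −2p + 3(1−p), giving p = 3/4.
Let Column play a with probability q. Row is indifferent when −2(1−q) = −3q + 3(1−q), giving q = 5/8.
The value is 0·(5/8) + (-2)·(3/8) = -3/4.

-3/4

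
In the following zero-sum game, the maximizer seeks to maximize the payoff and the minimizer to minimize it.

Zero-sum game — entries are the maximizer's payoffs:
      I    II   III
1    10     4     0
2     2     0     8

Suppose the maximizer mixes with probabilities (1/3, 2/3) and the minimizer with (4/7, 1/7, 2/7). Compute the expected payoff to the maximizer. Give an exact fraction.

Against (4/7, 1/7, 2/7), each row's expected payoff is 1: 44/7; 2: 24/7.
Taking the (1/3, 2/3)-weighted average: (1/3)·(44/7) + (2/3)·(24/7) = 92/21.

92/21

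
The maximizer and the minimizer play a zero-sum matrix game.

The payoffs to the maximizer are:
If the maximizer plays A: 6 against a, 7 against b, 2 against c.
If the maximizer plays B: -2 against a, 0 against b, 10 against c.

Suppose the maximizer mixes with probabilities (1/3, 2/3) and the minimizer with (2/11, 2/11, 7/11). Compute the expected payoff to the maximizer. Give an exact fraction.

Against (2/11, 2/11, 7/11), each row's expected payoff is A: 40/11; B: 6.
Taking the (1/3, 2/3)-weighted average: (1/3)·(40/11) + (2/3)·(6) = 172/33.

172/33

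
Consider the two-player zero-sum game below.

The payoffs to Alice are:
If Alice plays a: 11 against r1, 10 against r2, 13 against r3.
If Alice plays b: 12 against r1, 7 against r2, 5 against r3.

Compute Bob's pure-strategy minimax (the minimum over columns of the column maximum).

10

The worst case (largest entry) in each column is r1: 12, r2: 10, r3: 13.
The best (smallest) of these is 10.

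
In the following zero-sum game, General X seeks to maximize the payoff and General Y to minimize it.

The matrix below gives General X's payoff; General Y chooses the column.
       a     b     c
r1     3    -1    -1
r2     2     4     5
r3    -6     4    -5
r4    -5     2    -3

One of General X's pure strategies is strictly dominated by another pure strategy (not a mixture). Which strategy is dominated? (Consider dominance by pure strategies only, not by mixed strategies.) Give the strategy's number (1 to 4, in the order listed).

4

Compare r4 with r2: 2 > -5, 4 > 2, 5 > -3.
So r2 strictly dominates r4 for General X; r4 is strictly dominated.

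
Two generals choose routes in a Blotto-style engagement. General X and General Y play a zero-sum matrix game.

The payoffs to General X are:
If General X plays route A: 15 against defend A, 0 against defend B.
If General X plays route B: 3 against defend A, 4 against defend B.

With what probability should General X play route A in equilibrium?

1/16

Row minima are 0 and 3, so General X's maximin is 3; column maxima are 15 and 4, so General Y's minimax is 4. These differ, so the equilibrium is in mixed strategies.
Let General X play route A with probability p. General Y is indifferent when 15p + 3(1−p) = 4(1−p), giving p = 1/16.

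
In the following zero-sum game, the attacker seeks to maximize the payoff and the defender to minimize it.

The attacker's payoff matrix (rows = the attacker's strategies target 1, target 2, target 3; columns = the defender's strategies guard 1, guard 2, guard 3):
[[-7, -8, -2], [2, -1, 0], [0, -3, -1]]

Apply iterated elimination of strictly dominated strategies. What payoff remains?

-1

Row target 1 is strictly dominated by row target 2 (2>-7, -1>-8, 0>-2); eliminate target 1.
Row target 3 is strictly dominated by row target 2 (2>0, -1>-3, 0>-1); eliminate target 3.
Column guard 1 is strictly dominated by guard 2 for the defender (-1<2); eliminate guard 1.
Column guard 3 is strictly dominated by guard 2 for the defender (-1<0); eliminate guard 3.
Only (target 2, guard 2) remains, with payoff -1.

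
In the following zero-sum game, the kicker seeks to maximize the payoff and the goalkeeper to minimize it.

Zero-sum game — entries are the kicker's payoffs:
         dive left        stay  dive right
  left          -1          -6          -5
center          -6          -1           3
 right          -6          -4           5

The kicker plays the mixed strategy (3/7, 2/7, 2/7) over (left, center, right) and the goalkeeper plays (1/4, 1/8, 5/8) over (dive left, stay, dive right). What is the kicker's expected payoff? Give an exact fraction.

Against (1/4, 1/8, 5/8), each row's expected payoff is left: -33/8; center: 1/4; right: 9/8.
Taking the (3/7, 2/7, 2/7)-weighted average: (3/7)·(-33/8) + (2/7)·(1/4) + (2/7)·(9/8) = -11/8.

-11/8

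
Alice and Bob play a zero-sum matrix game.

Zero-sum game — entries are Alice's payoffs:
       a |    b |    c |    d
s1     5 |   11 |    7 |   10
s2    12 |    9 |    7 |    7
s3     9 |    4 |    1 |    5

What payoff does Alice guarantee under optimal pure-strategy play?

7

Row minima: 5, 7, 1 → Alice's maximin is 7.
Column maxima: 12, 11, 7, 10 → Bob's minimax is 7.
They coincide at (s2, c), so the value is 7.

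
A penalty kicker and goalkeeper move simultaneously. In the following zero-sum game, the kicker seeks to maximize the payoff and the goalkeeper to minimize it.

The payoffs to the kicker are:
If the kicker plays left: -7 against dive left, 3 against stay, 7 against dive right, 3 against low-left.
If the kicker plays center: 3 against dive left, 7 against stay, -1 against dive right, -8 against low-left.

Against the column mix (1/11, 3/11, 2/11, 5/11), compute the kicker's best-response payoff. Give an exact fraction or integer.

31/11

left: (-7)·(1/11) + (3)·(3/11) + (7)·(2/11) + (3)·(5/11) = 31/11.
center: (3)·(1/11) + (7)·(3/11) + (-1)·(2/11) + (-8)·(5/11) = -18/11.
The best pure response is left with expected payoff 31/11.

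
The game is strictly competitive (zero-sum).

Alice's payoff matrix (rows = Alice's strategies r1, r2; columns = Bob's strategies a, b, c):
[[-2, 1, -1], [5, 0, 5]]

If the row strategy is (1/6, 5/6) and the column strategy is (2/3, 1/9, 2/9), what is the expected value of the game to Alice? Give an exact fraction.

Against (2/3, 1/9, 2/9), each row's expected payoff is r1: -13/9; r2: 40/9.
Taking the (1/6, 5/6)-weighted average: (1/6)·(-13/9) + (5/6)·(40/9) = 187/54.

187/54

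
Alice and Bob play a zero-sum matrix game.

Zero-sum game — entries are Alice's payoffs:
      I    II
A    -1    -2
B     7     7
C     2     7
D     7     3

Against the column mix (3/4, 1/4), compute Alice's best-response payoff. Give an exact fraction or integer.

A: (-1)·(3/4) + (-2)·(1/4) = -5/4.
B: (7)·(3/4) + (7)·(1/4) = 7.
C: (2)·(3/4) + (7)·(1/4) = 13/4.
D: (7)·(3/4) + (3)·(1/4) = 6.
The best pure response is B with expected payoff 7.

7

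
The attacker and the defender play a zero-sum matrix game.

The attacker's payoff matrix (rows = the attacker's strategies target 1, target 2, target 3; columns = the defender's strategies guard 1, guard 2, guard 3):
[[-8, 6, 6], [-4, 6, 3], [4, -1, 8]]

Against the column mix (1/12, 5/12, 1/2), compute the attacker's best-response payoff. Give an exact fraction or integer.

29/6

target 1: (-8)·(1/12) + (6)·(5/12) + (6)·(1/2) = 29/6.
target 2: (-4)·(1/12) + (6)·(5/12) + (3)·(1/2) = 11/3.
target 3: (4)·(1/12) + (-1)·(5/12) + (8)·(1/2) = 47/12.
The best pure response is target 1 with expected payoff 29/6.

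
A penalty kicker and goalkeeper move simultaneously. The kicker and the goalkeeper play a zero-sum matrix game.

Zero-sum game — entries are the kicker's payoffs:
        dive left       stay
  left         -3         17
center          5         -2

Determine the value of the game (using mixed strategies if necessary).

79/27

Row minima are -3 and -2, so the kicker's maximin is -2; column maxima are 5 and 17, so the goalkeeper's minimax is 5. These differ, so the equilibrium is in mixed strategies.
Let the kicker play left with probability p. The goalkeeper is indifferent when −3p + 5(1−p) = 17p − 2(1−p), giving p = 7/27.
Let the goalkeeper play dive left with probability q. The kicker is indifferent when −3q + 17(1−q) = 5q − 2(1−q), giving q = 19/27.
The value is -3·(19/27) + (17)·(8/27) = 79/27.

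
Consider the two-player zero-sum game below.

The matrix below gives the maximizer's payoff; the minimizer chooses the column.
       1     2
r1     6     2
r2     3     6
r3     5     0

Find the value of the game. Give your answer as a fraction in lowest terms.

Row r3 is strictly dominated by row r1, so the maximizer never plays it.
The remaining 2×2 game on (r1, r2) × (1, 2) has no saddle point. Let the maximizer play r1 with probability p; indifference gives 6p + 3(1−p) = 2p + 6(1−p), so p = 3/7.
Similarly the minimizer's optimal q on 1 is 4/7, and the value is 6·(4/7) + (2)·(3/7) = 30/7.

30/7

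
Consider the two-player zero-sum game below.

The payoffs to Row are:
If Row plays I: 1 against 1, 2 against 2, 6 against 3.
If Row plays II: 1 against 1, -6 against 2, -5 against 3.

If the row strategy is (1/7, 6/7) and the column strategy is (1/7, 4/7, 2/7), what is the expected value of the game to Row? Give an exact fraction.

-177/49

Against (1/7, 4/7, 2/7), each row's expected payoff is I: 3; II: -33/7.
Taking the (1/7, 6/7)-weighted average: (1/7)·(3) + (6/7)·(-33/7) = -177/49.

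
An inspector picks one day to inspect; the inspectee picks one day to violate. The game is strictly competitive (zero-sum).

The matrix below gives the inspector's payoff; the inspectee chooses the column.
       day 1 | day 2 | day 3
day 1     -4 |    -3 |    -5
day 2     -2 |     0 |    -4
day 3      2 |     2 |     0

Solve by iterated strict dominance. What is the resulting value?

Column day 1 is strictly dominated by day 3 for the inspectee (-5<-4, -4<-2, 0<2); eliminate day 1.
Row day 2 is strictly dominated by row day 3 (2>0, 0>-4); eliminate day 2.
Row day 1 is strictly dominated by row day 3 (2>-3, 0>-5); eliminate day 1.
Column day 2 is strictly dominated by day 3 for the inspectee (0<2); eliminate day 2.
Only (day 3, day 3) remains, with payoff 0.

0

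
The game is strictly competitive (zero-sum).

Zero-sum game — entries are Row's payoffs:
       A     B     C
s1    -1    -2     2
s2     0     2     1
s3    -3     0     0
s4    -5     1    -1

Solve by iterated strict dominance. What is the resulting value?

0

Column C is strictly dominated by A for Column (-1<2, 0<1, -3<0, -5<-1); eliminate C.
Row s3 is strictly dominated by row s2 (0>-3, 2>0); eliminate s3.
Row s1 is strictly dominated by row s2 (0>-1, 2>-2); eliminate s1.
Row s4 is strictly dominated by row s2 (0>-5, 2>1); eliminate s4.
Column B is strictly dominated by A for Column (0<2); eliminate B.
Only (s2, A) remains, with payoff 0.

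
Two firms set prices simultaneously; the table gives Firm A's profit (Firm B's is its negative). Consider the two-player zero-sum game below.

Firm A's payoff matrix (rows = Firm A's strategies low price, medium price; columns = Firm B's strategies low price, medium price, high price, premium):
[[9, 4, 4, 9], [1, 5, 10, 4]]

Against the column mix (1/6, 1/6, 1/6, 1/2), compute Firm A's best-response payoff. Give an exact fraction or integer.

low price: (9)·(1/6) + (4)·(1/6) + (4)·(1/6) + (9)·(1/2) = 22/3.
medium price: (1)·(1/6) + (5)·(1/6) + (10)·(1/6) + (4)·(1/2) = 14/3.
The best pure response is low price with expected payoff 22/3.

22/3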